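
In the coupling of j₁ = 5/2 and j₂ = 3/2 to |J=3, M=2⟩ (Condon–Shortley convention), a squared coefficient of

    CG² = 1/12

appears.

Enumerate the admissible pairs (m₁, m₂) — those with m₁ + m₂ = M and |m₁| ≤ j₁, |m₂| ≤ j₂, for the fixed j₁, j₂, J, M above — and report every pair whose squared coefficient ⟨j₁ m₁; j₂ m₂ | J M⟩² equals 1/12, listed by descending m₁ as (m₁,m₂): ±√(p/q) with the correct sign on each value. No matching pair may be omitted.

(3/2,1/2): +√(1/12)

Admissible pairs with m₁+m₂ = M = 2: (1/2,3/2), (3/2,1/2), (5/2,-1/2)
  (m₁,m₂)=(5/2,-1/2): CG² = 5/12, CG = +√(5/12)
  (m₁,m₂)=(3/2,1/2): CG² = 1/12, CG = +√(1/12)   ← matches the target
  (m₁,m₂)=(1/2,3/2): CG² = 1/2, CG = −√(1/2)
Pairs with CG² = 1/12: (3/2,1/2): +√(1/12)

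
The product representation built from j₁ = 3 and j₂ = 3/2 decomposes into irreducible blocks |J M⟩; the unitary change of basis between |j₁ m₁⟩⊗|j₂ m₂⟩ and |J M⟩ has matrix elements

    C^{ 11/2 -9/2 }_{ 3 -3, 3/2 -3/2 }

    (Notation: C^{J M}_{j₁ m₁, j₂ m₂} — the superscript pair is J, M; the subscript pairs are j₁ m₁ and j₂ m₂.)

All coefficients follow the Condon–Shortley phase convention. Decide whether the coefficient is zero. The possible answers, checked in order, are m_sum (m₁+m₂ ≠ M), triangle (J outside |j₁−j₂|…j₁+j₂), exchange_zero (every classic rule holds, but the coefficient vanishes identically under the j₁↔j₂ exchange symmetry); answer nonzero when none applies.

m-sum: m₁+m₂ = -3+(-3/2) = -9/2, M = -9/2  ✓
triangle: need |j₁−j₂| ≤ J ≤ j₁+j₂, i.e. J ∈ [3/2, 9/2]; J = 11/2 is outside ✗ ⇒ coefficient is 0

triangle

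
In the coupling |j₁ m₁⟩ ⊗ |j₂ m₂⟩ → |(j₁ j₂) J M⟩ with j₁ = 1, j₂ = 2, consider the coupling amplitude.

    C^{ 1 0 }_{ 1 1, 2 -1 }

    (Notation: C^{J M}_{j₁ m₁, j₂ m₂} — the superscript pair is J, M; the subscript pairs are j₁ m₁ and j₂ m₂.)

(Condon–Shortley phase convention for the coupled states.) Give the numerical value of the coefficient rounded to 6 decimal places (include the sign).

+√(3/10) ≈ +0.547723

j₁+j₂−J=2  J+j₁−j₂=0  J−j₁+j₂=2  j₁+j₂+J+1=5
(j₁±m₁, j₂±m₂, J±M) = (2,0,1,3,1,1)
P² = 6/5
sum k=0..0:
  [0] +1/2 = 1/2
S = 1/2
C² = P²·S² = 3/10 ; C = +0.547723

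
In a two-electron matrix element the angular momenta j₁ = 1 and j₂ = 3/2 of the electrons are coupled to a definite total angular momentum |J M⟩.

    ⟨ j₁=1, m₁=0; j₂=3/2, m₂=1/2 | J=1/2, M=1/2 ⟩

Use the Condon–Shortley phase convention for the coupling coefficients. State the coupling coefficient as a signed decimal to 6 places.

triangle: 2!×0!×1!/4! = 2/24
(j±m)!: 1!×1!×2!×1!×1!×0! = 2
prefactor² = (2J+1)×Δ×N² = 1/3
  k=1: −1/(1!×1!×0!×1!×0!×0!) = -1
Σ = -1  ⇒  CG² = 1/3×(-1)² = 1/3
CG = −√(1/3) = -0.577350

−√(1/3) ≈ -0.577350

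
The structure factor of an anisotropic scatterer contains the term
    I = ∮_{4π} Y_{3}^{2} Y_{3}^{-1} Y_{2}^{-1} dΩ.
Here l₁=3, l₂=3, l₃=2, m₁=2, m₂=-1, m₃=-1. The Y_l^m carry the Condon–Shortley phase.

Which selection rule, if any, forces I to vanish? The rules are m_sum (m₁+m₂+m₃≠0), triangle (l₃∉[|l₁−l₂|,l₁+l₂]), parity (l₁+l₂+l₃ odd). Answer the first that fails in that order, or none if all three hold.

m₁+m₂+m₃ = 2 − 1 − 1 = 0  ✓
triangle: |3−3|=0 ≤ l₃=2 ≤ 3+3=6  ✓
parity: l₁+l₂+l₃ = 8 is even  ✓

none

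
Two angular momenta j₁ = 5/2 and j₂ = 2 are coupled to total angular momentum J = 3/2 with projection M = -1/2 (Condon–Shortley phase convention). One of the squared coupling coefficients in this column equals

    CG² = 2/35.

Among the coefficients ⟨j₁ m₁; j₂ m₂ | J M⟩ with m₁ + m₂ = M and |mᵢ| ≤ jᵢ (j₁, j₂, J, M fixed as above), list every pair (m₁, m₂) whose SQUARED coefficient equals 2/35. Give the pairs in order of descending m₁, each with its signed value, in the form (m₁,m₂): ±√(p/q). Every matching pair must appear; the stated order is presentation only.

Admissible pairs with m₁+m₂ = M = -1/2: (-5/2,2), (-3/2,1), (-1/2,0), (1/2,-1), (3/2,-2)
  (m₁,m₂)=(3/2,-2): CG² = 32/105, CG = +√(32/105)
  (m₁,m₂)=(1/2,-1): CG² = 5/21, CG = −√(5/21)
  (m₁,m₂)=(-1/2,0): CG² = 2/35, CG = +√(2/35)   ← matches the target
  (m₁,m₂)=(-3/2,1): CG² = 2/105, CG = +√(2/105)
  (m₁,m₂)=(-5/2,2): CG² = 8/21, CG = −√(8/21)
Pairs with CG² = 2/35: (-1/2,0): +√(2/35)

(-1/2,0): +√(2/35)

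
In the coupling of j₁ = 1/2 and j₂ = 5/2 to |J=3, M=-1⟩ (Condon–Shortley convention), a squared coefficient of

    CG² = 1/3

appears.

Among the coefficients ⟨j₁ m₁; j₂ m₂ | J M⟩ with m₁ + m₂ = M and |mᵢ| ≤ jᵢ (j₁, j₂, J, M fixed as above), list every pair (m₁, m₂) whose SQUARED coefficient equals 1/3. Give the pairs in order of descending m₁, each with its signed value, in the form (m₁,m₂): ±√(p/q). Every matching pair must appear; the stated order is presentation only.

(1/2,-3/2): +√(1/3)

Admissible pairs with m₁+m₂ = M = -1: (-1/2,-1/2), (1/2,-3/2)
  (m₁,m₂)=(1/2,-3/2): CG² = 1/3, CG = +√(1/3)   ← matches the target
  (m₁,m₂)=(-1/2,-1/2): CG² = 2/3, CG = +√(2/3)
Pairs with CG² = 1/3: (1/2,-3/2): +√(1/3)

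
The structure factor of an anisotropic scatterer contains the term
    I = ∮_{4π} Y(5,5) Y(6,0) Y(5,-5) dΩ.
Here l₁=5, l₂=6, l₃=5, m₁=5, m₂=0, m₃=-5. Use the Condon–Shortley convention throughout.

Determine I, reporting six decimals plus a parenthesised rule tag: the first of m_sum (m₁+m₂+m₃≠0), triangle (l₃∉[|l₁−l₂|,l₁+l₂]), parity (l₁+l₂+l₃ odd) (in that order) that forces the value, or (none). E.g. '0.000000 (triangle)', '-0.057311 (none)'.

0.046023 (none)

Rules hold: Σm=0, L=16 even, 1≤5≤11.
N = 11·13·11 = 1573
Δ = 6!·4!·6!/17! = 1/28588560
Racah Σ t=1..5: t=1:−1/345600 t=2:+1/13824 t=3:−1/5184 t=4:+1/13824 t=5:−1/345600 = -7/129600
⇒ 3j(5 6 5; 0 0 0)² = 80/7293, sgn +1
Racah Σ t=0..0: t=0:+1/12441600 = 1/12441600
⇒ 3j(5 6 5; 5 0 -5)² = 15/9724, sgn +1
4πI² = N·(3j₀)²·(3jₘ)² = 100/3757
I = +1·√(0.026617/4π) = 0.04602295
No selection rule forces the value: the integral is nonzero (none).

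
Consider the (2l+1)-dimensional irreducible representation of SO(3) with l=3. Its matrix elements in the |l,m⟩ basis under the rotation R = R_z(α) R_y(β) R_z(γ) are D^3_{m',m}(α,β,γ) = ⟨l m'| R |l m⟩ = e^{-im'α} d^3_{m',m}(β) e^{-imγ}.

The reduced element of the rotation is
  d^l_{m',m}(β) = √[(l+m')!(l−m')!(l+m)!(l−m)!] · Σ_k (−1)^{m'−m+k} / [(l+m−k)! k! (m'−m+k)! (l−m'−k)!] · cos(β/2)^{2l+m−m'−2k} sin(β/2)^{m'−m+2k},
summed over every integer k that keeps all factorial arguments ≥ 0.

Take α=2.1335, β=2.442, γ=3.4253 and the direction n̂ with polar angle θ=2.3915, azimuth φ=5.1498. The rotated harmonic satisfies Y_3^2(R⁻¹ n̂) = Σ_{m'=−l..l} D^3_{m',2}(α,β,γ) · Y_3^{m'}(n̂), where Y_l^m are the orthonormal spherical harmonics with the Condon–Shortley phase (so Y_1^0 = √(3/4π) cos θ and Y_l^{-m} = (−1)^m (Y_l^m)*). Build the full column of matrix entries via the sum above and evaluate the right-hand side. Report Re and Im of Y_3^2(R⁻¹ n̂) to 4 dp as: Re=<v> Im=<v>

Re=0.1154 Im=-0.0482

Need the full column D^3_{m',2} for m'=−3..3 at α=2.1335, β=2.4420, γ=3.4253.
cos(β/2)=0.342706, sin(β/2)=0.939443
d^3_{-3,2}: single k=5 term ⇒ +0.614255;  D = +0.553078-0.267235i
d^3_{-2,2}: k∈[4..5] ⇒ +0.457399 -0.687419 = -0.230019;  D = +0.195130+0.121792i
d^3_{-1,2}: k∈[3..4] ⇒ +0.211061 -0.793000 = -0.581940;  D = -0.002742-0.581933i
d^3_{0,2}: k∈[2..3] ⇒ +0.066679 -0.501056 = -0.434377;  D = -0.366307+0.233457i
d^3_{1,2}: k∈[1..2] ⇒ +0.014044 -0.211061 = -0.197017;  D = +0.178195+0.084038i
d^3_{2,2}: k∈[0..1] ⇒ +0.001620 -0.060869 = -0.059249;  D = -0.007212-0.058809i
d^3_{3,2}: single k=0 term ⇒ -0.010878;  D = -0.008426+0.006880i
Y_3^{m'}(θ=2.3915,φ=5.1498) and Σ D·Y over m':
  (+0.5531-0.2672i)·(-0.1278-0.0338i)  (+0.1951+0.1218i)·(+0.2228-0.2667i)  (-0.0027-0.5819i)·(+0.1564+0.3346i)  (-0.3663+0.2335i)·(+0.0884+0.0000i)  (+0.1782+0.0840i)·(-0.1564+0.3346i)  (-0.0072-0.0588i)·(+0.2228+0.2667i)  (-0.0084+0.0069i)·(+0.1278-0.0338i)
Y_3^2(R⁻¹ n̂) = +0.115376-0.048168i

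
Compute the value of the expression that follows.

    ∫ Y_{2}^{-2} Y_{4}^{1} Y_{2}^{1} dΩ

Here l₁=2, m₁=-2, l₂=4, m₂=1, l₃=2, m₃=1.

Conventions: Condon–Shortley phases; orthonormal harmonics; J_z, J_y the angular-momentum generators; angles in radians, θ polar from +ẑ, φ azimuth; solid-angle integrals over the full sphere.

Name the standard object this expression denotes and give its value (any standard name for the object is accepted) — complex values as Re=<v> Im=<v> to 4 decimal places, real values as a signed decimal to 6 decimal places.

Gaunt coefficient, -0.090112

This is a Gaunt coefficient — the integral of a triple product of spherical harmonics over the sphere.
m-sum 0 ✓  L=8 even ✓  2≤2≤6 ✓
Π(2lᵢ+1) = 5×9×5 = 225
triangle coeff Δ(2,4,2) = 1/630
Σ_t [2,2]: t=2:+1/16 = 1/16
(3j)²=2/35 [(2 4 2; 0 0 0)], sign=+1
Σ_t [4,4]: t=4:+1/144 = 1/144
(3j)²=1/126 [(2 4 2; -2 1 1)], sign=-1
⇒ 4πI² = 5/49
I = (-1)√(5/49/(4π)) = -0.09011188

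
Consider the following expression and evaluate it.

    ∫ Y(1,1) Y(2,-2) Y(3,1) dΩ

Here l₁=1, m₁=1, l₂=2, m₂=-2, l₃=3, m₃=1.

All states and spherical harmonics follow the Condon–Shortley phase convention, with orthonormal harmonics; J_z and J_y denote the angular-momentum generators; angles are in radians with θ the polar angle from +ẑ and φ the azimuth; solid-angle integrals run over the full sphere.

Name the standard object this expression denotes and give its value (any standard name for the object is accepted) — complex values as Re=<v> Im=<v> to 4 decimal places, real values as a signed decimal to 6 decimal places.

Gaunt coefficient, -0.082589

This is a Gaunt coefficient — the integral of a triple product of spherical harmonics over the sphere.
Checks pass: Σm=0; 6 even; l₃=3∈[1,3].
(2·1+1)(2·2+1)(2·3+1) = 105
Δ: 0! 2! 4! / 7! → 1/105
sum: t=0:+1/4 = 1/4
3j²(1 2 3; 0 0 0) = Δ·Π!·Σ² = 3/35  (sign -1)
sum: t=0:+1/48 = 1/48
3j²(1 2 3; 1 -2 1) = Δ·Π!·Σ² = 1/105  (sign +1)
combine: 4πI² = 105·3/35·1/105 = 3/35
take √, sign -1: I = -0.08258890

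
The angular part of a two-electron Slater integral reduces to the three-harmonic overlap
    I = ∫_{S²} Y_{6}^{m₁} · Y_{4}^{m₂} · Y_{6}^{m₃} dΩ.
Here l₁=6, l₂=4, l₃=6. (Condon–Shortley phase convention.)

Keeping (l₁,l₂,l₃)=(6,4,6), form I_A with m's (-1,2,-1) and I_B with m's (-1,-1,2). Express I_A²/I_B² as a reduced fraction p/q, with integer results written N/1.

3920/2809

Shared (l₁,l₂,l₃)=(6,4,6): N and (l;000)² cancel in I_A²/I_B².
A: Δ = 4!·8!·4!/17! = 1/15315300; Racah Σ t=2..4: t=2:+1/69120 t=3:−1/20736 t=4:+1/69120 = -1/51840; ⇒ 3j(6 4 6; -1 2 -1)² = 280/21879, sgn +1
B: Δ = 4!·8!·4!/17! = 1/15315300; Racah Σ t=0..3: t=0:+1/725760 t=1:−1/34560 t=2:+1/17280 t=3:−1/82944 = 53/2903040; ⇒ 3j(6 4 6; -1 -1 2)² = 2809/306306, sgn +1
I_A²/I_B² = (280/21879)/(2809/306306) = 3920/2809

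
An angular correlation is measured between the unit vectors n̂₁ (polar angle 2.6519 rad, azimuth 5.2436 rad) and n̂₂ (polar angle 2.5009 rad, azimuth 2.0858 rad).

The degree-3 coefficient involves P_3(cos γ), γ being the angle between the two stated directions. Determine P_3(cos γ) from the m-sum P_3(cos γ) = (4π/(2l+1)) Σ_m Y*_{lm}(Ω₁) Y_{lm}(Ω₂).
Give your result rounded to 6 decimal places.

-0.445776

Summing Y*_{l m}(θ₁,φ₁)·Y_{l m}(θ₂,φ₂) over m ∈ [−3, 3]; prefactor 4π/(2·3+1) = 1.795196:
  [-3]  conj(Y_{3,-3})(Ω₁) = -0.04340 - 0.00099j ; Y_{3,-3}(Ω₂) = 0.08908 + 0.00230j ; Δ = -0.00386 - 0.00019j
  [-2]  conj(Y_{3,-2})(Ω₁) = 0.09712 + 0.17429j ; Y_{3,-2}(Ω₂) = 0.15071 - 0.25097j ; Δ = 0.05838 + 0.00189j
  [-1]  conj(Y_{3,-1})(Ω₁) = 0.22284 - 0.37927j ; Y_{3,-1}(Ω₂) = -0.21061 - 0.37214j ; Δ = -0.18807 - 0.00305j
  [+0]  conj(Y_{3,0})(Ω₁) = -0.29436 + 0.00000j ; Y_{3,0}(Ω₂) = -0.06386 + 0.00000j ; Δ = 0.01880 + 0.00000j
  [+1]  conj(Y_{3,1})(Ω₁) = -0.22284 - 0.37927j ; Y_{3,1}(Ω₂) = 0.21061 - 0.37214j ; Δ = -0.18807 + 0.00305j
  [+2]  conj(Y_{3,2})(Ω₁) = 0.09712 - 0.17429j ; Y_{3,2}(Ω₂) = 0.15071 + 0.25097j ; Δ = 0.05838 - 0.00189j
  [+3]  conj(Y_{3,3})(Ω₁) = 0.04340 - 0.00099j ; Y_{3,3}(Ω₂) = -0.08908 + 0.00230j ; Δ = -0.00386 + 0.00019j
Total Σ_m = -0.24832 - 0.00000j. Multiply by 1.795196: -0.44578 - 0.00000j. P_3(cos γ) = -0.445776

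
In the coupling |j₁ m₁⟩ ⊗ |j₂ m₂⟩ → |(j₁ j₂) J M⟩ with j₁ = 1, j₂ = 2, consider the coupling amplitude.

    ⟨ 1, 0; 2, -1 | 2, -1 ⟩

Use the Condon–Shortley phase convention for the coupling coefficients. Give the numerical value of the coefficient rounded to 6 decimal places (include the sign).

j₁+j₂−J=1  J+j₁−j₂=1  J−j₁+j₂=3  j₁+j₂+J+1=6
(j₁±m₁, j₂±m₂, J±M) = (1,1,1,3,1,3)
P² = 3/2
sum k=0..1:
  [0] +1/2 = 1/2
  [1] −1/6 = -1/6
S = 1/3
C² = P²·S² = 1/6 ; C = +0.408248

+√(1/6) = +0.408248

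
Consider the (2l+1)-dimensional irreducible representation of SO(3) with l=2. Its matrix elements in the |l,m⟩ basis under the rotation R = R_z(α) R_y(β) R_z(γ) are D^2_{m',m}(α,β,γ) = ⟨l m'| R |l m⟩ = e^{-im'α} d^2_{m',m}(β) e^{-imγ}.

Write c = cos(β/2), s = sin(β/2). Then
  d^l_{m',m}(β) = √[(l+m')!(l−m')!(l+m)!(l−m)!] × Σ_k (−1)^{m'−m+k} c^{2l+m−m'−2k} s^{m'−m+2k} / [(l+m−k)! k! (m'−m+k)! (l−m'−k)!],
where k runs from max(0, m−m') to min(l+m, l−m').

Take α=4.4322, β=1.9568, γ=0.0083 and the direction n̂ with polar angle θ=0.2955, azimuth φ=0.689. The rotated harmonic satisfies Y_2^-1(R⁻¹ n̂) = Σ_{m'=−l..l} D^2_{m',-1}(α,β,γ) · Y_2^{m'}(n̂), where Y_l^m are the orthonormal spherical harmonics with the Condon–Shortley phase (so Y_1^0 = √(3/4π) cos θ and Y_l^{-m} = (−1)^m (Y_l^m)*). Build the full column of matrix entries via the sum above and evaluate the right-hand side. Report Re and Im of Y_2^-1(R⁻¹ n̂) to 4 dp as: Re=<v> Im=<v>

Need the full column D^2_{m',-1} for m'=−2..2 at α=4.4322, β=1.9568, γ=0.0083.
cos(β/2)=0.558351, sin(β/2)=0.829605
d^2_{-2,-1}: single k=1 term ⇒ +0.288817;  D = -0.245909+0.151472i
d^2_{-1,-1}: k∈[0..1] ⇒ +0.097191 -0.643692 = -0.546500;  D = +0.146764+0.526425i
d^2_{0,-1}: k∈[0..1] ⇒ -0.353727 +0.780903 = +0.427176;  D = +0.427161+0.003546i
d^2_{1,-1}: k∈[0..1] ⇒ +0.643692 -0.473681 = +0.170011;  D = -0.048369+0.162986i
d^2_{2,-1}: single k=0 term ⇒ -0.637604;  D = +0.537254+0.343362i
Y_2^{m'}(θ=0.2955,φ=0.689) and Σ D·Y over m':
  (-0.2459+0.1515i)·(+0.0063-0.0322i)  (+0.1468+0.5264i)·(+0.1661-0.1368i)  (+0.4272+0.0035i)·(+0.5505+0.0000i)  (-0.0484+0.1630i)·(-0.1661-0.1368i)  (+0.5373+0.3434i)·(+0.0063+0.0322i)
Y_2^-1(R⁻¹ n̂) = +0.357581+0.077153i

Re=0.3576 Im=0.0772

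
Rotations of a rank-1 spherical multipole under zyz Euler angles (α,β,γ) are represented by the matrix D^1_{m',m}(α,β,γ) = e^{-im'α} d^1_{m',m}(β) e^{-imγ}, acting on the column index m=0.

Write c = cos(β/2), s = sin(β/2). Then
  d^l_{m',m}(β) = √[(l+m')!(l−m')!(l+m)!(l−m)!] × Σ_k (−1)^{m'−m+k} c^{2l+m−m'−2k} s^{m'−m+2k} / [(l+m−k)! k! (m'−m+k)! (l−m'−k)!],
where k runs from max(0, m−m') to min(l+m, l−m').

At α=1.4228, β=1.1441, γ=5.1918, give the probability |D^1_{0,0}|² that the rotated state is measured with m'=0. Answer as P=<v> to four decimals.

Split into d^1_{0,0}(β=1.1441) × two z-phases.
Half-angle: c=0.840793, s=0.541357. N=√(1·1·1·1)=1.000000
k: max(0,(0)−(0))=0 … min(1+(0),1−(0))=1
  k=0: (−1)^0·1.0000/(1)·0.8408^2·0.5414^0 = +0.706933
  k=1: (−1)^1·1.0000/(1)·0.8408^0·0.5414^2 = -0.293067
d^1_{0,0}(1.1441) = +0.706933 -0.293067 = +0.413866
|D^1_{0,0}|² = |d^1_{0,0}(β)|² = (+0.413866)² = 0.171285 (the z-rotation phases have unit modulus)

P=0.1713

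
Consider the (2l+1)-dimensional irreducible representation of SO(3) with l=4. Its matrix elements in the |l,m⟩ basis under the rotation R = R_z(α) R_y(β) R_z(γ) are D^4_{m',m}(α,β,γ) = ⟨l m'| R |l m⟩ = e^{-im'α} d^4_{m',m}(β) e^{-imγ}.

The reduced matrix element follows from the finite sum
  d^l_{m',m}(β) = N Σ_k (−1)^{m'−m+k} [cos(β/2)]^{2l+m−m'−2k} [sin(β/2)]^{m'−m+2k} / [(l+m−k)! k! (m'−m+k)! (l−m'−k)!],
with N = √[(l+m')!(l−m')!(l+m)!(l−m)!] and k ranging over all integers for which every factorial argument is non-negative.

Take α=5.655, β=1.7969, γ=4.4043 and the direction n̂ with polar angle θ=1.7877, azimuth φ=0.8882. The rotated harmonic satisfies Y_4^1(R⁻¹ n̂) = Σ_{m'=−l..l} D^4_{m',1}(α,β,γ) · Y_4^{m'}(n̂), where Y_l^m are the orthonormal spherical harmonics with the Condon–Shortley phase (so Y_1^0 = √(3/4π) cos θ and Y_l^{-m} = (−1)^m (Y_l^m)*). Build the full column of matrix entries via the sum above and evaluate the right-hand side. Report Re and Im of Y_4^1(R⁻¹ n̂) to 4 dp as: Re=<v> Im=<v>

Need the full column D^4_{m',1} for m'=−4..4 at α=5.6550, β=1.7969, γ=4.4043.
cos(β/2)=0.622823, sin(β/2)=0.782362
d^4_{-4,1}: single k=5 term ⇒ +0.529943;  D = +0.427001-0.313862i
d^4_{-3,1}: k∈[4..5] ⇒ +0.745780 -0.706071 = +0.039709;  D = +0.039709-0.000225i
d^4_{-2,1}: k∈[3..5] ⇒ +0.634693 -1.502246 +0.474086 = -0.393467;  D = -0.319658-0.229423i
d^4_{-1,1}: k∈[2..5] ⇒ +0.357277 -1.691270 +1.334348 -0.140367 = -0.140011;  D = -0.044056-0.132899i
d^4_{0,1}: k∈[1..4] ⇒ +0.127197 -1.204245 +1.900207 -0.499731 = +0.323429;  D = -0.098076+0.308200i
d^4_{1,1}: k∈[0..3] ⇒ +0.022642 -0.535916 +1.691270 -0.889565 = +0.288431;  D = -0.232289+0.170980i
d^4_{2,1}: k∈[0..2] ⇒ -0.120670 +0.952039 -1.001497 = -0.170128;  D = +0.170124-0.001078i
d^4_{3,1}: k∈[0..1] ⇒ +0.283580 -0.745780 = -0.462200;  D = +0.375677+0.269249i
d^4_{4,1}: single k=0 term ⇒ -0.335848;  D = +0.105890+0.318718i
Y_4^{m'}(θ=1.7877,φ=0.8882) and Σ D·Y over m':
  (+0.4270-0.3139i)·(-0.3689+0.1609i)  (+0.0397-0.0002i)·(+0.2229+0.1152i)  (-0.3197-0.2294i)·(+0.0440+0.2111i)  (-0.0441-0.1329i)·(+0.1678-0.2064i)  (-0.0981+0.3082i)·(+0.1783+0.0000i)  (-0.2323+0.1710i)·(-0.1678-0.2064i)  (+0.1701-0.0011i)·(+0.0440-0.2111i)  (+0.3757+0.2692i)·(-0.2229+0.1152i)  (+0.1059+0.3187i)·(-0.3689-0.1609i)
Y_4^1(R⁻¹ n̂) = -0.137122-0.014858i

Re=-0.1371 Im=-0.0149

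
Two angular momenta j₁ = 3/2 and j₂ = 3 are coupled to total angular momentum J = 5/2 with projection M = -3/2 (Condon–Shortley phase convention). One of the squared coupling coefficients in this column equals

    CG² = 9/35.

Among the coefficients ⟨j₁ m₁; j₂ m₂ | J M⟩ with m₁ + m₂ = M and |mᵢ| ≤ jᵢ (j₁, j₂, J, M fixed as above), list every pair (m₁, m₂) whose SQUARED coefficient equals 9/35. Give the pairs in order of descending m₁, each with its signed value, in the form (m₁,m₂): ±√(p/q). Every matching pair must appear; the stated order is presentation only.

(-3/2,0): +√(9/35)

Admissible pairs with m₁+m₂ = M = -3/2: (-3/2,0), (-1/2,-1), (1/2,-2), (3/2,-3)
  (m₁,m₂)=(3/2,-3): CG² = 9/28, CG = +√(9/28)
  (m₁,m₂)=(1/2,-2): CG² = 1/14, CG = +√(1/14)
  (m₁,m₂)=(-1/2,-1): CG² = 7/20, CG = −√(7/20)
  (m₁,m₂)=(-3/2,0): CG² = 9/35, CG = +√(9/35)   ← matches the target
Pairs with CG² = 9/35: (-3/2,0): +√(9/35)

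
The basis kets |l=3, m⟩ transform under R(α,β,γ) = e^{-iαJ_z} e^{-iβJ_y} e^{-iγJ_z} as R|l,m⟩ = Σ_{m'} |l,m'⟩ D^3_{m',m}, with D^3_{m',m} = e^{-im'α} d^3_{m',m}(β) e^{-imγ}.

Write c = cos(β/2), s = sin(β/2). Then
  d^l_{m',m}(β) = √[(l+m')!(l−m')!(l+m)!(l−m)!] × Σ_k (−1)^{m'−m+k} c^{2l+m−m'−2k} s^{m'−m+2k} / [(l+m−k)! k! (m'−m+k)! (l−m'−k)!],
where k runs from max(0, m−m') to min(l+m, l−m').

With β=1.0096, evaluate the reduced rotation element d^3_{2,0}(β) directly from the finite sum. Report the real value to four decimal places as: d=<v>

d^3_{2,0}(β=1.0096) via the finite sum:
c=cos(1.009600/2)=0.875271, s=sin(1.009600/2)=0.483632; N=√[120·1·6·6]=65.726707
The bounds max(0,m−m')=0 and min(l+m,l−m')=1 give 2 terms
  k=0: (−1)^2·65.7267/(12)·0.8753^4·0.4836^2 = +0.751903
  k=1: (−1)^3·65.7267/(12)·0.8753^2·0.4836^4 = -0.229566
d^3_{2,0}(1.0096) = +0.751903 -0.229566 = +0.522337

d=0.5223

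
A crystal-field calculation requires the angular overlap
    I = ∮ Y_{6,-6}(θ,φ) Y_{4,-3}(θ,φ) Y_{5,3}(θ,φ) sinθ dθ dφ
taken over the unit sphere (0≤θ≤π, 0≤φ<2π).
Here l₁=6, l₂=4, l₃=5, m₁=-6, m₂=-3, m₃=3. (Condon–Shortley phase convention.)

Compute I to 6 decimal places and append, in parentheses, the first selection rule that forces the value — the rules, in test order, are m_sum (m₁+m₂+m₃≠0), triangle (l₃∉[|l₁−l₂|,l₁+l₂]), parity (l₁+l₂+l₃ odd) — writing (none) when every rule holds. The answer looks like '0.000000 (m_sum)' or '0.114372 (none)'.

Σmᵢ = -6 ≠ 0, so the φ-integral vanishes; I = 0

0.000000 (m_sum)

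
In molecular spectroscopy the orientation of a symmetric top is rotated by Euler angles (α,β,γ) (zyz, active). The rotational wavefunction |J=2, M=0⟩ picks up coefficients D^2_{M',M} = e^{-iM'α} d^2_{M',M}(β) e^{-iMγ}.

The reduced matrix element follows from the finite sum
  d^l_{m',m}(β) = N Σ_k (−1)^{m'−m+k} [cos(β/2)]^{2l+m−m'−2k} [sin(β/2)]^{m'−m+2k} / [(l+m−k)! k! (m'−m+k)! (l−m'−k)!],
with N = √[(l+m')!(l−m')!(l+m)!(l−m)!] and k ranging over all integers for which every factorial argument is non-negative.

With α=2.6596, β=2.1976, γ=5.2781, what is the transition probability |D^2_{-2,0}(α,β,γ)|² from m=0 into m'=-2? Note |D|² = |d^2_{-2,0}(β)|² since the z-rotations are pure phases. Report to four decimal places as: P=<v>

D^2_{-2,0}(2.6596,2.1976,5.2781) = e^{-i·-2·2.6596}·d^2_{-2,0}(2.1976)·e^{-i·0·5.2781}. Compute d first:
Half-angle: c=0.454665, s=0.890662. N=√(1·24·2·2)=9.797959
k∈{2} keeps every argument non-negative
  k=2: (−1)^0·9.7980/(4)·0.4547^2·0.8907^2 = +0.401685
d^2_{-2,0}(2.1976) = +0.401685
|D^2_{-2,0}|² = |d^2_{-2,0}(β)|² = (+0.401685)² = 0.161351 (the z-rotation phases have unit modulus)

P=0.1614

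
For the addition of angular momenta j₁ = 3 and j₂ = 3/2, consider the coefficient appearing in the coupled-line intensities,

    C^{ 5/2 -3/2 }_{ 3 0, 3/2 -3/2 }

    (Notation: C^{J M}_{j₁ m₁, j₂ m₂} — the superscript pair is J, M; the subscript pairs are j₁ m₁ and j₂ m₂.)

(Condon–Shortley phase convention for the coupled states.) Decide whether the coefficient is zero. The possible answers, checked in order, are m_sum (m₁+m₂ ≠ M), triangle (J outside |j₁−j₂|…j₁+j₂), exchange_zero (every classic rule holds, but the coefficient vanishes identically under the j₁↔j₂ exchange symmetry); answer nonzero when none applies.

nonzero

m-sum: m₁+m₂ = 0+(-3/2) = -3/2, M = -3/2  ✓
triangle: |j₁−j₂| = 3/2 ≤ J = 5/2 ≤ j₁+j₂ = 9/2  ✓
exchange: j₁≠j₂ or m₁≠m₂ — the exchange symmetry imposes no constraint here
value check: CG = +√(9/35) = +0.507093 ≠ 0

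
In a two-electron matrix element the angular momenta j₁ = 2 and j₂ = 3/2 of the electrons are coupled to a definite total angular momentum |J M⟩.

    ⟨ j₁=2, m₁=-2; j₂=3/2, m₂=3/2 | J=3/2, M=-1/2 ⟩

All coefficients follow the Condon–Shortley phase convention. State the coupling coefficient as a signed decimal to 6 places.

+0.632456  (= +√(2/5))

j₁+j₂−J=2  J+j₁−j₂=2  J−j₁+j₂=1  j₁+j₂+J+1=6
(j₁±m₁, j₂±m₂, J±M) = (0,4,3,0,1,2)
P² = 32/5
sum k=2..2:
  [2] +1/4 = 1/4
S = 1/4
C² = P²·S² = 2/5 ; C = +0.632456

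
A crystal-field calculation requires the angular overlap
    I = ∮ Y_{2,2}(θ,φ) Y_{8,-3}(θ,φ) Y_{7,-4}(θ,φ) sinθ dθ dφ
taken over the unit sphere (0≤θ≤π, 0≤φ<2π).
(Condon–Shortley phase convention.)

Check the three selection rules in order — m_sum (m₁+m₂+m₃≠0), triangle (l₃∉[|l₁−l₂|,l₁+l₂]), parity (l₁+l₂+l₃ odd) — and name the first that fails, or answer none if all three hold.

m_sum

m₁+m₂+m₃ = 2 − 3 − 4 = -5  ✗
triangle: |2−8|=6 ≤ l₃=7 ≤ 2+8=10
parity: l₁+l₂+l₃ = 17 is odd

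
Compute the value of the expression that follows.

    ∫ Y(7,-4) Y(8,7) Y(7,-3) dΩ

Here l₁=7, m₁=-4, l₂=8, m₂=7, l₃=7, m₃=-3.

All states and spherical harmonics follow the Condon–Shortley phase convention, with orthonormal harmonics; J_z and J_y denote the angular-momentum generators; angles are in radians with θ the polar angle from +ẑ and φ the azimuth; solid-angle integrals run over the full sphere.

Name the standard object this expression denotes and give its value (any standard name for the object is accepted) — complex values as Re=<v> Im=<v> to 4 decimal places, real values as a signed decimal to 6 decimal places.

Gaunt coefficient, -0.051493

This is a Gaunt coefficient — the integral of a triple product of spherical harmonics over the sphere.
Rules hold: Σm=0, L=22 even, 1≤7≤15.
N = 15·17·15 = 3825
Δ = 8!·6!·8!/23! = 1/22086194130
Racah Σ t=1..7: t=1:−1/18289152000 t=2:+1/248832000 t=3:−1/24883200 t=4:+1/11943936 t=5:−1/24883200 t=6:+1/248832000 t=7:−1/18289152000 = 11/975421440
⇒ 3j(7 8 7; 0 0 0)² = 1750/289731, sgn -1
Racah Σ t=7..8: t=7:−1/9754214400 t=8:+1/7315660800 = 1/29262643200
⇒ 3j(7 8 7; -4 7 -3)² = 75/52003, sgn +1
4πI² = N·(3j₀)²·(3jₘ)² = 1406250/42204149
I = -1·√(0.0333202/4π) = -0.05149307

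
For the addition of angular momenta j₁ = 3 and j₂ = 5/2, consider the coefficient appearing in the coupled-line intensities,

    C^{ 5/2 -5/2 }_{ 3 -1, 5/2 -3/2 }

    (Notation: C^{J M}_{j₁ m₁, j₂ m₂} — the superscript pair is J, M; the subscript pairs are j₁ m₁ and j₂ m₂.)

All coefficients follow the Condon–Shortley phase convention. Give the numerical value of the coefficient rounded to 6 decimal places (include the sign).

√[6·3!3!2!/9! · 2!4!1!4!0!5!] = √(1152/7)
  +(−1)^1/∏(1,2,3,0,0,2)! = -1/24  (running -1/24)
⟨..|..⟩ = √(1152/7)·(-1/24) = -0.534522

-0.534522  (= −√(2/7))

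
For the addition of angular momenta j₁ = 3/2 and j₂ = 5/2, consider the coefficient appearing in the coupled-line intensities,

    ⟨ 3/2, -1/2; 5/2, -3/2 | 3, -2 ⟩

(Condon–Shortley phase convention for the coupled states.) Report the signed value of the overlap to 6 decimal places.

+√(1/12) = +0.288675

j₁+j₂−J=1  J+j₁−j₂=2  J−j₁+j₂=4  j₁+j₂+J+1=8
(j₁±m₁, j₂±m₂, J±M) = (1,2,1,4,1,5)
P² = 48
sum k=0..1:
  [0] +1/12 = 1/12
  [1] −1/24 = -1/24
S = 1/24
C² = P²·S² = 1/12 ; C = +0.288675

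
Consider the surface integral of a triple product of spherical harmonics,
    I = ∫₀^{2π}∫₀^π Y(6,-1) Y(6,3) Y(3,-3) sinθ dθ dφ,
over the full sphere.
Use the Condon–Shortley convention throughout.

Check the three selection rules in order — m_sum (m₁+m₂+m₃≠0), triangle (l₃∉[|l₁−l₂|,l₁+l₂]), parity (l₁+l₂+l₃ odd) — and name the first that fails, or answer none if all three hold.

azimuthal sum: -1 + 3 − 3 = -1  ✗
0 ≤ 3 ≤ 12 (triangle on l)
L = 6 + 6 + 3 = 15 (odd)

m_sum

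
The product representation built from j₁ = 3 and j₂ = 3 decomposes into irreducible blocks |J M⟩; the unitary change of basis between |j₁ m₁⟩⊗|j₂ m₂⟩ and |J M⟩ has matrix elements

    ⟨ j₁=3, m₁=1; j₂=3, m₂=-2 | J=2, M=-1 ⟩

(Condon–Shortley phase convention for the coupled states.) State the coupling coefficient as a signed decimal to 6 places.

-0.422577

√[5·4!2!2!/9! · 4!2!1!5!1!3!] = √(320/7)
  +(−1)^0/∏(0,4,2,1,0,1)! = 1/48  (running 1/48)
  +(−1)^1/∏(1,3,1,0,1,2)! = -1/12  (running -1/16)
⟨..|..⟩ = √(320/7)·(-1/16) = -0.422577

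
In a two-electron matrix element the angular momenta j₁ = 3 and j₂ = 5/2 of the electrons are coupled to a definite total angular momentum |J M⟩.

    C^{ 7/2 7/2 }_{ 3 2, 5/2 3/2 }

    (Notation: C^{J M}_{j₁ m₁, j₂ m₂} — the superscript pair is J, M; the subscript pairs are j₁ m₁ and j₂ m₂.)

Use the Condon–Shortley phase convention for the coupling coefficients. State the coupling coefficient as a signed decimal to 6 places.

−√(4/9) ≈ -0.666667

triangle: 2!×4!×3!/10! = 288/3628800
(j±m)!: 5!×1!×4!×1!×7!×0! = 14515200
prefactor² = (2J+1)×Δ×N² = 9216
  k=1: −1/(1!×1!×0!×3!×4!×0!) = -1/144
Σ = -1/144  ⇒  CG² = 9216×(-1/144)² = 4/9
CG = −√(4/9) = -0.666667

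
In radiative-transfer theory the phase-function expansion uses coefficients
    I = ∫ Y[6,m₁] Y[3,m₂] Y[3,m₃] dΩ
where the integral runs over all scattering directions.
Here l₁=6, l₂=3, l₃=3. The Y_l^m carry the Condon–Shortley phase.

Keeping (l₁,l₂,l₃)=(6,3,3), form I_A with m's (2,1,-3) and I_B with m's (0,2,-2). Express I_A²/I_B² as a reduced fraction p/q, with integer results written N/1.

7/9

Shared (l₁,l₂,l₃)=(6,3,3): N and (l;000)² cancel in I_A²/I_B².
A: Δ = 6!·6!·0!/13! = 1/12012; Racah Σ t=4..4: t=4:+1/34560 = 1/34560; ⇒ 3j(6 3 3; 2 1 -3)² = 1/429, sgn +1
B: Δ = 6!·6!·0!/13! = 1/12012; Racah Σ t=5..5: t=5:−1/14400 = -1/14400; ⇒ 3j(6 3 3; 0 2 -2)² = 3/1001, sgn +1
I_A²/I_B² = (1/429)/(3/1001) = 7/9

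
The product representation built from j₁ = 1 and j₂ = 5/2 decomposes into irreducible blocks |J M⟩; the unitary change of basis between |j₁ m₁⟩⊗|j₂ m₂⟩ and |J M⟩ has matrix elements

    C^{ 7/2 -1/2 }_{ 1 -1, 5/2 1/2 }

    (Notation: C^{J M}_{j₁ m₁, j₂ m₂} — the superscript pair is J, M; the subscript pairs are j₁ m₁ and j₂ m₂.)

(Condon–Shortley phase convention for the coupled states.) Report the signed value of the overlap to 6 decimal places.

triangle: 0!·2!·5!/8! = 240/40320
(j±m)!: 0!·2!·3!·2!·3!·4! = 3456
prefactor² = (2J+1)·Δ·N² = 1152/7
  k=0: +1/(0!·0!·2!·3!·0!·2!) = 1/24
Σ = 1/24  ⇒  CG² = 1152/7·(1/24)² = 2/7
CG = +√(2/7) = +0.534522

+0.534522  (= +√(2/7))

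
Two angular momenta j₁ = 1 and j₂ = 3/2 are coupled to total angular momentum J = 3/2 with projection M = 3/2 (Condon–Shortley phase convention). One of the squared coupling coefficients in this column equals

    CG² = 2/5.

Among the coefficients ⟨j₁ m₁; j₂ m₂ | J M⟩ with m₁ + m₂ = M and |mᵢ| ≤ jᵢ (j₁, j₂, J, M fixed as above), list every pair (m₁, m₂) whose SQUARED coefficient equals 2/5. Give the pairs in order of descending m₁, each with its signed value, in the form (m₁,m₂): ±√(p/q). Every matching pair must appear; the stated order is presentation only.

Admissible pairs with m₁+m₂ = M = 3/2: (0,3/2), (1,1/2)
  (m₁,m₂)=(1,1/2): CG² = 2/5, CG = +√(2/5)   ← matches the target
  (m₁,m₂)=(0,3/2): CG² = 3/5, CG = −√(3/5)
Pairs with CG² = 2/5: (1,1/2): +√(2/5)

(1,1/2): +√(2/5)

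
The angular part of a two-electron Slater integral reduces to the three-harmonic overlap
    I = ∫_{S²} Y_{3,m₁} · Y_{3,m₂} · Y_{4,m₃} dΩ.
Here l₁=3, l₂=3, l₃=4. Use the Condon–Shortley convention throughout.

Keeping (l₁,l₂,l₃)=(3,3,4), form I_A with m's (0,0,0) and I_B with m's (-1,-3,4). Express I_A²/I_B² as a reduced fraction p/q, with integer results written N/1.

Same 3,3,4: normalisation and zero-m 3j drop out of the ratio.
A: Δ: 2! 4! 4! / 11! → 1/34650; sum: t=0:+1/72 t=1:−1/16 t=2:+1/72 = -5/144; 3j²(3 3 4; 0 0 0) = Δ·Π!·Σ² = 2/77  (sign -1)
B: Δ: 2! 4! 4! / 11! → 1/34650; sum: t=0:+1/1152 = 1/1152; 3j²(3 3 4; -1 -3 4) = Δ·Π!·Σ² = 1/33  (sign +1)
I_A²/I_B² = (2/77)/(1/33) = 6/7

6/7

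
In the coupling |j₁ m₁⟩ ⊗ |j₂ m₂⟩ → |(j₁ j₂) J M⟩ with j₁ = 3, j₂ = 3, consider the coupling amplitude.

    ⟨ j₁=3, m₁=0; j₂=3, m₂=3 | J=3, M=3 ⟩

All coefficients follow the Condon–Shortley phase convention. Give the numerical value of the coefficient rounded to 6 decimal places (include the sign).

-0.408248  (= −√(1/6))

triangle: 3!*3!*3!/10! = 216/3628800
(j±m)!: 3!*3!*6!*0!*6!*0! = 18662400
prefactor² = (2J+1)*Δ*N² = 7776
  k=3: −1/(3!*0!*0!*3!*3!*0!) = -1/216
Σ = -1/216  ⇒  CG² = 7776*(-1/216)² = 1/6
CG = −√(1/6) = -0.408248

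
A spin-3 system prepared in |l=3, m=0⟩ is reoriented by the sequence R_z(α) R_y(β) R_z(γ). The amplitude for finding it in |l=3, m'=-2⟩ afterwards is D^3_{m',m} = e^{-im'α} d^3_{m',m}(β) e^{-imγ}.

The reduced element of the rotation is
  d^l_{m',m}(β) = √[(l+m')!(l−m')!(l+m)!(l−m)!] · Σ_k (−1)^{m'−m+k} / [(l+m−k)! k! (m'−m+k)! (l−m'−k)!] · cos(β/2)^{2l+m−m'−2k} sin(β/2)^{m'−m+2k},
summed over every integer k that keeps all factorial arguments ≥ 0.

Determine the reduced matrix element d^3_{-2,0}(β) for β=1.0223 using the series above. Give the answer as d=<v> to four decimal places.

d=0.5199

d^3_{-2,0}(β=1.0223) via the finite sum:
c=cos(1.022300/2)=0.872183, s=sin(1.022300/2)=0.489181; N=√[1·120·6·6]=65.726707
k: max(0,(0)−(-2))=2 … min(3+(0),3−(-2))=3
  k=2: (−1)^0·65.7267/(12)·0.8722^4·0.4892^2 = +0.758453
  k=3: (−1)^1·65.7267/(12)·0.8722^2·0.4892^4 = -0.238590
d^3_{-2,0}(1.0223) = +0.758453 -0.238590 = +0.519863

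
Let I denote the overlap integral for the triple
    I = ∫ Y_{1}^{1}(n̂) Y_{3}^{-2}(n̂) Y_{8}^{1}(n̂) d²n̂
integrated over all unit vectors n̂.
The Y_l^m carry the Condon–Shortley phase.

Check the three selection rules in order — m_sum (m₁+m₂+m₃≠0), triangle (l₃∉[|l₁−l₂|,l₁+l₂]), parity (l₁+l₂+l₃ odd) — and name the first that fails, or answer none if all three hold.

Σmᵢ = 0  ✓
l₃∈[|l₁−l₂|,l₁+l₂]=[2,4] required, l₃=8 fails  ✗
Σlᵢ = 12 ⇒ even

triangle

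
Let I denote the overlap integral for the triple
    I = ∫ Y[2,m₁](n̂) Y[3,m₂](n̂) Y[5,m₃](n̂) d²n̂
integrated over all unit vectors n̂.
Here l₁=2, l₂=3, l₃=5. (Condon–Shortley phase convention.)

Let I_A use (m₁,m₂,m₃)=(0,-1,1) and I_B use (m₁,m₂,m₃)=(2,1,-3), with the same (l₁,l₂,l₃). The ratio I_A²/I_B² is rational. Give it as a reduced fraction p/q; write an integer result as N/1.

Same 2,3,5: normalisation and zero-m 3j drop out of the ratio.
A: Δ: 0! 4! 6! / 11! → 1/2310; sum: t=0:+1/192 = 1/192; 3j²(2 3 5; 0 -1 1) = Δ·Π!·Σ² = 3/77  (sign +1)
B: Δ: 0! 4! 6! / 11! → 1/2310; sum: t=0:+1/1152 = 1/1152; 3j²(2 3 5; 2 1 -3) = Δ·Π!·Σ² = 1/33  (sign +1)
I_A²/I_B² = (3/77)/(1/33) = 9/7

9/7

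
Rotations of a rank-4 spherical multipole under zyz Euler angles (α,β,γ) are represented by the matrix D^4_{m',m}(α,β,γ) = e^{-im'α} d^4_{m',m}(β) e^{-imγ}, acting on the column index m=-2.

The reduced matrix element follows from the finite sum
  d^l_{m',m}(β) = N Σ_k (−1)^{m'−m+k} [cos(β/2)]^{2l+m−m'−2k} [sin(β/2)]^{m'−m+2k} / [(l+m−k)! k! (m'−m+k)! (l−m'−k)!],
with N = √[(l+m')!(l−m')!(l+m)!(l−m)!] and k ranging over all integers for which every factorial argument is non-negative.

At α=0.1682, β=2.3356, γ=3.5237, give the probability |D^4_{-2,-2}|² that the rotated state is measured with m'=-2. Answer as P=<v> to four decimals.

Split into d^4_{-2,-2}(β=2.3356) × two z-phases.
With c≡cos(β/2)=0.392176 and s≡sin(β/2)=0.919890, N=[2·720·2·720]^{1/2}=1440.000000
The bounds max(0,m−m')=0 and min(l+m,l−m')=2 give 3 terms
  k=0: (−1)^0·1440.0000/(1440)·0.3922^8·0.9199^0 = +0.000560
  k=1: (−1)^1·1440.0000/(120)·0.3922^6·0.9199^2 = -0.036944
  k=2: (−1)^2·1440.0000/(96)·0.3922^4·0.9199^4 = +0.254074
d^4_{-2,-2}(2.3356) = +0.000560 -0.036944 +0.254074 = +0.217690
|D^4_{-2,-2}|² = |d^4_{-2,-2}(β)|² = (+0.217690)² = 0.047389 (the z-rotation phases have unit modulus)

P=0.0474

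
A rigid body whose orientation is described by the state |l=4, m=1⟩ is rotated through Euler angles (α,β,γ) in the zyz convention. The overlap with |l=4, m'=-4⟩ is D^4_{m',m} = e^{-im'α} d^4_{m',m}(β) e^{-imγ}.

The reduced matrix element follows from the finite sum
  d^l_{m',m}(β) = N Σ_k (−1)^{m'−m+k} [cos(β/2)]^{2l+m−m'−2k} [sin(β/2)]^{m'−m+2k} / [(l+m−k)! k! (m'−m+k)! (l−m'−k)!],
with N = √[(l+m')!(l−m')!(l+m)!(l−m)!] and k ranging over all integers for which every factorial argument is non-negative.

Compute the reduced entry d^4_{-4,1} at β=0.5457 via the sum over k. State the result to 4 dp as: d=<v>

d=0.0095

d^4_{-4,1}(β=0.5457) via the finite sum:
Half-angle: c=0.963007, s=0.269477. N=√(1·40320·120·6)=5387.986637
Admissible k: 5..5 (factorial args all ≥0)
  k=5: (−1)^0·5387.9866/(720)·0.9630^3·0.2695^5 = +0.009497
d^4_{-4,1}(0.5457) = +0.009497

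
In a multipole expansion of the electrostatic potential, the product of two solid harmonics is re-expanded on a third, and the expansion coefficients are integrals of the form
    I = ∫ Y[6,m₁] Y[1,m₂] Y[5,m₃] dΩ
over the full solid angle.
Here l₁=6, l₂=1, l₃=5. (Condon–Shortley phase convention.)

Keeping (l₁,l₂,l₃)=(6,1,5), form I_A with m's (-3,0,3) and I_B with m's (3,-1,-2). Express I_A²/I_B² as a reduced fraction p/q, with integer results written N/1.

Shared (l₁,l₂,l₃)=(6,1,5): N and (l;000)² cancel in I_A²/I_B².
A: Δ = 2!·10!·0!/13! = 1/858; Racah Σ t=1..1: t=1:−1/80640 = -1/80640; ⇒ 3j(6 1 5; -3 0 3)² = 9/286, sgn -1
B: Δ = 2!·10!·0!/13! = 1/858; Racah Σ t=0..0: t=0:+1/60480 = 1/60480; ⇒ 3j(6 1 5; 3 -1 -2)² = 6/143, sgn -1
I_A²/I_B² = (9/286)/(6/143) = 3/4

3/4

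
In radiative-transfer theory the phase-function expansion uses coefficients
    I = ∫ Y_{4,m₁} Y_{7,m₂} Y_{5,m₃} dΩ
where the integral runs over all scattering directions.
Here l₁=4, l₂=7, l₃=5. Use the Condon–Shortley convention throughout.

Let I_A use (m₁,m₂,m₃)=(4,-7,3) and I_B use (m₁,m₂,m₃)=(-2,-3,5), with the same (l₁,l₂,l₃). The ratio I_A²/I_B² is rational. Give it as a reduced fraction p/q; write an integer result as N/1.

l's match ⇒ only the (l;m) 3-j factors differ between A and B.
A: triangle coeff Δ(4,7,5) = 1/6126120; Σ_t [0,0]: t=0:+1/58060800 = 1/58060800; (3j)²=7/510 [(4 7 5; 4 -7 3)], sign=+1
B: triangle coeff Δ(4,7,5) = 1/6126120; Σ_t [4,4]: t=4:+1/3870720 = 1/3870720; (3j)²=675/136136 [(4 7 5; -2 -3 5)], sign=+1
I_A²/I_B² = (7/510)/(675/136136) = 28028/10125

28028/10125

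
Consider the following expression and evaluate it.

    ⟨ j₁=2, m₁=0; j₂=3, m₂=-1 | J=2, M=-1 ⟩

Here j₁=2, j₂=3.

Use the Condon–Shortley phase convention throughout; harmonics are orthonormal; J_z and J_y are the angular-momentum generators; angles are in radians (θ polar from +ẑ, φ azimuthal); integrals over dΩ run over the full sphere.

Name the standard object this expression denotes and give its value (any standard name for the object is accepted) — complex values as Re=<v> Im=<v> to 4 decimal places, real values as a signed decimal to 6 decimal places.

Clebsch–Gordan coefficient, −√(1/7) ≈ -0.377964

This is a Clebsch–Gordan (vector-coupling) coefficient.
triangle: 3!×1!×3!/8! = 36/40320
(j±m)!: 2!×2!×2!×4!×1!×3! = 1152
prefactor² = (2J+1)×Δ×N² = 36/7
  k=1: −1/(1!×2!×1!×1!×0!×2!) = -1/4
  k=2: +1/(2!×1!×0!×0!×1!×3!) = 1/12
Σ = -1/6  ⇒  CG² = 36/7×(-1/6)² = 1/7
CG = −√(1/7) = -0.377964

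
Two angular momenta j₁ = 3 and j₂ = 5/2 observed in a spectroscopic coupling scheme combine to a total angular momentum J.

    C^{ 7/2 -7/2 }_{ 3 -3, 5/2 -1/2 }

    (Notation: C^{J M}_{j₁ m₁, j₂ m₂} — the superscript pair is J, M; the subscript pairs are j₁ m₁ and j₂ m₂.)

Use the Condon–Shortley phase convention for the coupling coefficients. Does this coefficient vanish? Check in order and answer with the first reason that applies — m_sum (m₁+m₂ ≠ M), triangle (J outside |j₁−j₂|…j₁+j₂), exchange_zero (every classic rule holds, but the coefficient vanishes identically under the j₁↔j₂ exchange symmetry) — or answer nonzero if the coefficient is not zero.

nonzero

m-sum: m₁+m₂ = -3+(-1/2) = -7/2, M = -7/2  ✓
triangle: |j₁−j₂| = 1/2 ≤ J = 7/2 ≤ j₁+j₂ = 11/2  ✓
exchange: j₁≠j₂ or m₁≠m₂ — the exchange symmetry imposes no constraint here
value check: CG = +√(1/3) = +0.577350 ≠ 0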